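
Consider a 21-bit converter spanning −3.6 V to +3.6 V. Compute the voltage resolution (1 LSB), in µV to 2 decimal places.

Full-scale span = 7.2 V.
LSB = 7.2 / 2^21 = 7.2 / 2097152 = 3.43323e-06 V = 3.43 µV.

3.43 µV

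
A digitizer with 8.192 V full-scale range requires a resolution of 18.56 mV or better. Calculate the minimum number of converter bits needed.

9 bits

Number of steps required ≥ 8.192 V / 18.56 mV = 441.38.
Need 2^N ≥ 441.38; 2^8 = 256, 2^9 = 512.
Minimum N = 9.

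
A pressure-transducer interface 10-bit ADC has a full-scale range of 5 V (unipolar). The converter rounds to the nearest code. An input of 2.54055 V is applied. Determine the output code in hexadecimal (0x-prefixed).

Full-scale span = 5 V; LSB = 5/2^10 = 4.883 mV.
(2.54055 − 0) / 0.00488281 = 520.305 LSBs.
round(520.305) = 520.
In hexadecimal (0x-prefixed): 0x208.

code 0x208 (decimal 520)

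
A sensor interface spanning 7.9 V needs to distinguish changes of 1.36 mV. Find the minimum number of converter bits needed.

Number of steps required ≥ 7.9 V / 1.36 mV = 5808.82.
Need 2^N ≥ 5808.82; 2^12 = 4096, 2^13 = 8192.
Minimum N = 13.

13 bits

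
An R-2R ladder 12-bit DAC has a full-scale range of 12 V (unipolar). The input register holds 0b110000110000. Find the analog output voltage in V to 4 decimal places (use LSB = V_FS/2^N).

LSB = 12 V / 2^12 = 2.930 mV.
Code 0b110000110000 = 3120 decimal.
V_out = 0 + 3120 × 0.00292969 V = 9.14062 V.

9.1406 V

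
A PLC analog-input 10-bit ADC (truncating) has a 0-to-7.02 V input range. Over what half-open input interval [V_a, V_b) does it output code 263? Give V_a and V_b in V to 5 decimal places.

[1.80299 V, 1.80984 V)

LSB = 7.02/2^10 = 6.855 mV.
V_a = V_low + 263·LSB = 1.80299 V; V_b = V_low + 264·LSB = 1.80984 V.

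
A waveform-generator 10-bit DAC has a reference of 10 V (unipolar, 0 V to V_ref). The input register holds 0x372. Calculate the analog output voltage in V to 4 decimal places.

LSB = 10 V / 2^10 = 9.766 mV.
Code 0x372 = 882 decimal.
V_out = 0 + 882 × 0.00976562 V = 8.61328 V.

8.6133 V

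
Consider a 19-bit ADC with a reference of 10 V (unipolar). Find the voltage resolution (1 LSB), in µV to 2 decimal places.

Full-scale span = 10 V.
LSB = 10 / 2^19 = 10 / 524288 = 1.90735e-05 V = 19.07 µV.

19.07 µV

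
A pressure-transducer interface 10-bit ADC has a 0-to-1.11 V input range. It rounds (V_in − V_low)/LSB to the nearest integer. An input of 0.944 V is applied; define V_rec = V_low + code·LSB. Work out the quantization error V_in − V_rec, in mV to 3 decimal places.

-0.150 mV

LSB = 1.11/2^10 = 1.084 mV.
(0.944 − 0)/0.00108398 = 870.8613; round gives code 871.
V_rec = 0 + 871·0.00108398 = 0.94415039 V.
Error = 0.944 − 0.94415039 = -0.000150391 V = -0.150 mV.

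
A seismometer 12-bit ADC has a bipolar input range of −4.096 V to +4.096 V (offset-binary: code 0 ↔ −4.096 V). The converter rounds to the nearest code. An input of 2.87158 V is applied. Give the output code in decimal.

Full-scale span = 8.192 V; LSB = 8.192/2^12 = 2.000 mV.
(V_in − V_low)/LSB = (2.87158 − (−4.096)) / 0.002 = 3483.790.
So the output code is 3484.

code 3484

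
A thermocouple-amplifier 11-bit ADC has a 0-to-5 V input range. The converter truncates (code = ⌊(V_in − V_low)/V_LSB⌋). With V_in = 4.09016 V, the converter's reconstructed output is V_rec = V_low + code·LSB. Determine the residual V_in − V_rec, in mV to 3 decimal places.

0.805 mV

One LSB is 5 V / 2048 = 2.441 mV.
(V_in − V_low)/LSB = (4.09016 − 0)/0.00244141 = 1675.3295 → code 1675 (floor).
V_rec = 0 + 1675·0.00244141 = 4.0893555 V.
Difference: 0.000804531 V → 0.805 mV.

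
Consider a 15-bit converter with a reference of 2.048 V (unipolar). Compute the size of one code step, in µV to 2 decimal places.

62.50 µV

Full-scale span = 2.048 V.
LSB = 2.048 / 2^15 = 2.048 / 32768 = 6.25e-05 V = 62.50 µV.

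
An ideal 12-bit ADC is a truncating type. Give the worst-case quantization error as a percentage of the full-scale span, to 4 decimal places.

Truncating → worst-case error = 1 LSB = V_FS/2^12, so 100/4096 = 0.0244141 % of full scale.

0.0244 %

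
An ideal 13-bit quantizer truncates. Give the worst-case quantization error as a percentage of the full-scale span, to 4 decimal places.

Truncating → worst-case error = 1 LSB = V_FS/2^13, so 100/8192 = 0.012207 % of full scale.

0.0122 %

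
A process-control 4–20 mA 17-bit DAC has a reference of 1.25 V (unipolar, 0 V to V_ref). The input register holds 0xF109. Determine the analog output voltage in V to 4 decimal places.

0.5885 V

LSB = 1.25 V / 2^17 = 9.54 µV.
Code 0xF109 = 61705 decimal.
V_out = 0 + 61705 × 9.53674e-06 V = 0.588465 V.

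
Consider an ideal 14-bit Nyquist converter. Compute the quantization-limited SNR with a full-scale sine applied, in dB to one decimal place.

SNR ≈ 6.02·N + 1.76 dB = 6.02·14 + 1.76 = 86.04 dB.

86.0 dB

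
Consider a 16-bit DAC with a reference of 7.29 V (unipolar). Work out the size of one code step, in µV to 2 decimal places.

111.24 µV

Full-scale span = 7.29 V.
LSB = 7.29 / 2^16 = 7.29 / 65536 = 0.000111237 V = 111.24 µV.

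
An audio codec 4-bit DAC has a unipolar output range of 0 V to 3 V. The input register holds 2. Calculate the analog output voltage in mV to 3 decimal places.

LSB = 3 V / 2^4 = 187.500 mV.
V_out = 0 + 2 × 0.1875 V = 0.375 V.
= 375.000 mV.

375.000 mV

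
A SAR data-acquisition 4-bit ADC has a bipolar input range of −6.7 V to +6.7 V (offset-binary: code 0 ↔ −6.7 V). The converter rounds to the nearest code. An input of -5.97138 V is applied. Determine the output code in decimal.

Full-scale span = 13.4 V; LSB = 13.4/2^4 = 0.8375 V.
Input sits at 0.870 steps above V_low.
round(0.870) = 1.

code 1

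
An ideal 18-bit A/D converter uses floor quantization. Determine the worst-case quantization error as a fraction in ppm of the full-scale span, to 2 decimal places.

Truncating → worst-case error = 1 LSB = V_FS/2^18, so 1e+06/262144 = 3.8147 ppm of full scale.

3.81 ppm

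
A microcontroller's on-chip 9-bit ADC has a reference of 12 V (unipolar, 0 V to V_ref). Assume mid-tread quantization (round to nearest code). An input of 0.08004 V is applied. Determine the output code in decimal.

code 3

With 512 levels over 12 V, one step is 23.438 mV.
(V_in − V_low)/LSB = (0.08004 − 0) / 0.0234375 = 3.415.
So the output code is 3.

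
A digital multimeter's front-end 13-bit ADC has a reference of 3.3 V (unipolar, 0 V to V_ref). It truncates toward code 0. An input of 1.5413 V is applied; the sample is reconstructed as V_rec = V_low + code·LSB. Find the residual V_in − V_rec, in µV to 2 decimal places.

64.65 µV

LSB = 3.3/2^13 = 402.83 µV.
(1.5413 − 0)/0.000402832 = 3826.1605; ⌊·⌋ gives code 3826.
Code 3826 maps back to 0 + 3826×0.000402832 V = 1.5412354 V.
Error = 1.5413 − 1.5412354 = 6.46484e-05 V = 64.65 µV.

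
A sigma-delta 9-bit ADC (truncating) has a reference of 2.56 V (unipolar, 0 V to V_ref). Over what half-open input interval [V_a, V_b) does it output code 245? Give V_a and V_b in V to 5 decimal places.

[1.22500 V, 1.23000 V)

LSB = 2.56/2^9 = 5.000 mV.
V_a = V_low + 245·LSB = 1.225 V; V_b = V_low + 246·LSB = 1.23 V.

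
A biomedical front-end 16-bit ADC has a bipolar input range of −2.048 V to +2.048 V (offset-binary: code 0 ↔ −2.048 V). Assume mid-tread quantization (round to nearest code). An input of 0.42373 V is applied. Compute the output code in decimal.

code 39548

LSB = 4.096 V / 65536 = 62.50 µV.
(0.42373 − (−2.048)) / 6.25e-05 = 39547.680 LSBs.
So the output code is 39548.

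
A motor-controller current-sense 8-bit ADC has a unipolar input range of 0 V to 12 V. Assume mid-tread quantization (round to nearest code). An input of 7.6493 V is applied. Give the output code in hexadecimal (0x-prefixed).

code 0xA3 (decimal 163)

With 256 levels over 12 V, one step is 46.875 mV.
(V_in − V_low)/LSB = (7.6493 − 0) / 0.046875 = 163.185.
So the output code is 163.
In hexadecimal (0x-prefixed): 0xA3.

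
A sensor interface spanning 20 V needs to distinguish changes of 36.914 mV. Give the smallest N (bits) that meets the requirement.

10 bits

Number of steps required ≥ 20 V / 36.914 mV = 541.80.
Need 2^N ≥ 541.80; 2^9 = 512, 2^10 = 1024.
Minimum N = 10.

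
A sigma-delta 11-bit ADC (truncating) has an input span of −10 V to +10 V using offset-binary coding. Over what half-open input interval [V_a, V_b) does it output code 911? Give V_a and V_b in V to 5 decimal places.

[-1.10352 V, -1.09375 V)

LSB = 20/2^11 = 9.766 mV.
V_a = V_low + 911·LSB = -1.10352 V; V_b = V_low + 912·LSB = -1.09375 V.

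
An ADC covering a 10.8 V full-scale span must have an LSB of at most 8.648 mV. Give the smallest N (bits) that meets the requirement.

Number of steps required ≥ 10.8 V / 8.648 mV = 1248.84.
Need 2^N ≥ 1248.84; 2^10 = 1024, 2^11 = 2048.
Minimum N = 11.

11 bits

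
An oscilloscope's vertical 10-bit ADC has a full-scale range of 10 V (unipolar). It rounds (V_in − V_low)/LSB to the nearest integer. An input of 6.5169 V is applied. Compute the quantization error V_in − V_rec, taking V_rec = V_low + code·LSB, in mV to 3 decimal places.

3.228 mV

Step size: 10 V ÷ 2^10 = 9.766 mV.
(V_in − V_low)/LSB = (6.5169 − 0)/0.00976562 = 667.3306 → code 667 (round).
V_rec = 0 + 667·0.00976562 = 6.5136719 V.
Error = 6.5169 − 6.5136719 = 0.00322813 V = 3.228 mV.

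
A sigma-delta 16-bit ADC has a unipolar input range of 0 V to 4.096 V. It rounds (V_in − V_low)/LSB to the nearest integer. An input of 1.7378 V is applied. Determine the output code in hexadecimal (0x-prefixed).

code 0x6C9D (decimal 27805)

LSB = 4.096 V / 65536 = 62.50 µV.
(V_in − V_low)/LSB = (1.7378 − 0) / 6.25e-05 = 27804.800.
round(27804.800) = 27805.
In hexadecimal (0x-prefixed): 0x6C9D.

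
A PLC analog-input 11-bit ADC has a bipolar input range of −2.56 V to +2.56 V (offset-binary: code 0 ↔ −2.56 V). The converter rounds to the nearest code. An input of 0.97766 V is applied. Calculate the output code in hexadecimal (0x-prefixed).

code 0x587 (decimal 1415)

LSB = 5.12 V / 2048 = 2.500 mV.
Input sits at 1415.064 steps above V_low.
round(1415.064) = 1415.
In hexadecimal (0x-prefixed): 0x587.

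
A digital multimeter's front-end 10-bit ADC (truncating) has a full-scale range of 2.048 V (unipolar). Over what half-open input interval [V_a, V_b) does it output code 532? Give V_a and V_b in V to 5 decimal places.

[1.06400 V, 1.06600 V)

LSB = 2.048/2^10 = 2.000 mV.
V_a = V_low + 532·LSB = 1.064 V; V_b = V_low + 533·LSB = 1.066 V.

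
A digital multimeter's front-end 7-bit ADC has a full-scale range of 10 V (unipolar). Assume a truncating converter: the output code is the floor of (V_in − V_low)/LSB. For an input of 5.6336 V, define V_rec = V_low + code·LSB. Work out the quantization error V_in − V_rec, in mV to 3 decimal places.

LSB = 10/2^7 = 78.125 mV.
(5.6336 − 0)/0.078125 = 72.1101; ⌊·⌋ gives code 72.
Reconstructed: 5.625 V.
V_in − V_rec = 0.0086 V = 8.600 mV.

8.600 mV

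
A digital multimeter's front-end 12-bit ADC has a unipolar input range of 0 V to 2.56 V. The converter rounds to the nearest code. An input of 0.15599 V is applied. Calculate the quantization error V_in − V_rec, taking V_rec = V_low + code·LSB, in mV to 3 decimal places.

-0.260 mV

One LSB is 2.56 V / 4096 = 0.625 mV.
(0.15599 − 0)/0.000625 = 249.5840; round gives code 250.
Code 250 maps back to 0 + 250×0.000625 V = 0.15625 V.
Difference: -0.00026 V → -0.260 mV.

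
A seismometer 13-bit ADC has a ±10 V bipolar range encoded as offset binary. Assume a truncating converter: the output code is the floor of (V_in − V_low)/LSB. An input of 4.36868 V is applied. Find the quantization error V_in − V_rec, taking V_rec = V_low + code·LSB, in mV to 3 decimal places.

Step size: 20 V ÷ 2^13 = 2.441 mV.
(V_in − V_low)/LSB = (4.36868 − (−10))/0.00244141 = 5885.4113 → code 5885 (floor).
Code 5885 maps back to (−10) + 5885×0.00244141 V = 4.3676758 V.
V_in − V_rec = 0.00100422 V = 1.004 mV.

1.004 mV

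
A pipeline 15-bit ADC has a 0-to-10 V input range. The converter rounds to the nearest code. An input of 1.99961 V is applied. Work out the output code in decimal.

Full-scale span = 10 V; LSB = 10/2^15 = 305.18 µV.
(V_in − V_low)/LSB = (1.99961 − 0) / 0.000305176 = 6552.322.
round(6552.322) = 6552.

code 6552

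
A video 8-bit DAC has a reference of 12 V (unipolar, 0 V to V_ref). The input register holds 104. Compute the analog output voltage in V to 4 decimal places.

LSB = 12 V / 2^8 = 46.875 mV.
V_out = 0 + 104 × 0.046875 V = 4.875 V.

4.8750 V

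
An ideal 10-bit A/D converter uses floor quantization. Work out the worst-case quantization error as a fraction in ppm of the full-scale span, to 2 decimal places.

Truncating → worst-case error = 1 LSB = V_FS/2^10, so 1e+06/1024 = 976.562 ppm of full scale.

976.56 ppm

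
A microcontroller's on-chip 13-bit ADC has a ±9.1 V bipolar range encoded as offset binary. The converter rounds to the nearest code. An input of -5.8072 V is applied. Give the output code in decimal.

code 1482

Full-scale span = 18.2 V; LSB = 18.2/2^13 = 2.222 mV.
Input sits at 1482.122 steps above V_low.
Round → code 1482.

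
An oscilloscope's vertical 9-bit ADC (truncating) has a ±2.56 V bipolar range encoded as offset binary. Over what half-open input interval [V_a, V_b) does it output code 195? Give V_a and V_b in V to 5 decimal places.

LSB = 5.12/2^9 = 10.000 mV.
V_a = V_low + 195·LSB = -0.61 V; V_b = V_low + 196·LSB = -0.6 V.

[-0.61000 V, -0.60000 V)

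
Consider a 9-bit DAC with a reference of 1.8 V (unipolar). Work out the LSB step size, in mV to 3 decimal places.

3.516 mV

Full-scale span = 1.8 V.
LSB = 1.8 / 2^9 = 1.8 / 512 = 0.00351563 V = 3.516 mV.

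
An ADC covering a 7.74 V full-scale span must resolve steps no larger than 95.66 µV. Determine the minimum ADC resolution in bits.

17 bits

Number of steps required ≥ 7.74 V / 95.66 µV = 80911.56.
Need 2^N ≥ 80911.56; 2^16 = 65536, 2^17 = 131072.
Minimum N = 17.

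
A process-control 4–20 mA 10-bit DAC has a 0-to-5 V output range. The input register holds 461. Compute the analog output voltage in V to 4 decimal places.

2.2510 V

LSB = 5 V / 2^10 = 4.883 mV.
V_out = 0 + 461 × 0.00488281 V = 2.25098 V.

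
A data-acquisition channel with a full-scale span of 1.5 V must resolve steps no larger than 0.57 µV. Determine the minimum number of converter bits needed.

Number of steps required ≥ 1.5 V / 0.57 µV = 2631578.95.
Need 2^N ≥ 2631578.95; 2^21 = 2097152, 2^22 = 4194304.
Minimum N = 22.

22 bits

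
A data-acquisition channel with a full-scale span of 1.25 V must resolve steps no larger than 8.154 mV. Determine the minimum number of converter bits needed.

8 bits

Number of steps required ≥ 1.25 V / 8.154 mV = 153.30.
Need 2^N ≥ 153.30; 2^7 = 128, 2^8 = 256.
Minimum N = 8.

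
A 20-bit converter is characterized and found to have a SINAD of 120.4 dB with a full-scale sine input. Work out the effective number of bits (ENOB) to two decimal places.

ENOB = (SINAD − 1.76) / 6.02 = (120.4 − 1.76)/6.02 = 19.708.

19.71 bits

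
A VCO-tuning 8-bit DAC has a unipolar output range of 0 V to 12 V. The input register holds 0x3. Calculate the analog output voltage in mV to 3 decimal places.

LSB = 12 V / 2^8 = 46.875 mV.
Code 0x3 = 3 decimal.
V_out = 0 + 3 × 0.046875 V = 0.140625 V.
= 140.625 mV.

140.625 mV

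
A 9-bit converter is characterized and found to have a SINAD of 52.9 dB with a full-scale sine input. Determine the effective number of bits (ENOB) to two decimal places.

ENOB = (SINAD − 1.76) / 6.02 = (52.9 − 1.76)/6.02 = 8.495.

8.50 bits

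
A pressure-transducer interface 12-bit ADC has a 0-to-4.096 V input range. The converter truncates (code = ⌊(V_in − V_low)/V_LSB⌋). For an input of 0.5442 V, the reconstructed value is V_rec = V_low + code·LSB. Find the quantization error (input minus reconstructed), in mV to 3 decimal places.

0.200 mV

LSB = 4.096/2^12 = 1.000 mV.
Scaled input = 544.2000 LSBs, so code = 544.
V_rec = 0 + 544·0.001 = 0.544 V.
Difference: 0.0002 V → 0.200 mV.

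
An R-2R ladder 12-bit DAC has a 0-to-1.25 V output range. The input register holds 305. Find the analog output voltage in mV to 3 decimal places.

93.079 mV

LSB = 1.25 V / 2^12 = 305.18 µV.
V_out = 0 + 305 × 0.000305176 V = 0.0930786 V.
= 93.079 mV.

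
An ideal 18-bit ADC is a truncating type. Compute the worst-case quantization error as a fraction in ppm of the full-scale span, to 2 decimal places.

3.81 ppm

Truncating → worst-case error = 1 LSB = V_FS/2^18, so 1e+06/262144 = 3.8147 ppm of full scale.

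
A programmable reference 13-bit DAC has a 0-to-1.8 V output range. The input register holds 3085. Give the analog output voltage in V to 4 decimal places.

0.6779 V

LSB = 1.8 V / 2^13 = 219.73 µV.
V_out = 0 + 3085 × 0.000219727 V = 0.677856 V.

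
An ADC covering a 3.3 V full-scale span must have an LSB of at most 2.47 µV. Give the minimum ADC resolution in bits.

Number of steps required ≥ 3.3 V / 2.47 µV = 1336032.39.
Need 2^N ≥ 1336032.39; 2^20 = 1048576, 2^21 = 2097152.
Minimum N = 21.

21 bits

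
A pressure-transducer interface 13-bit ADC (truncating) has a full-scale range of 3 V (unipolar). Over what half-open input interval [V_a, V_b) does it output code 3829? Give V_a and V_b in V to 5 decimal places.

LSB = 3/2^13 = 366.21 µV.
V_a = V_low + 3829·LSB = 1.40222 V; V_b = V_low + 3830·LSB = 1.40259 V.

[1.40222 V, 1.40259 V)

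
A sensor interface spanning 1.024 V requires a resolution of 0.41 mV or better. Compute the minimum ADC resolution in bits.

12 bits

Number of steps required ≥ 1.024 V / 0.41 mV = 2497.56.
Need 2^N ≥ 2497.56; 2^11 = 2048, 2^12 = 4096.
Minimum N = 12.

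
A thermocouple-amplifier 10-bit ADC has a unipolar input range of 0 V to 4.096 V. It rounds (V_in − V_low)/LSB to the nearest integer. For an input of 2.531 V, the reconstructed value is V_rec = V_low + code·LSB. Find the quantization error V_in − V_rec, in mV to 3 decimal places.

One LSB is 4.096 V / 1024 = 4.000 mV.
(V_in − V_low)/LSB = (2.531 − 0)/0.004 = 632.7500 → code 633 (round).
V_rec = 0 + 633·0.004 = 2.532 V.
V_in − V_rec = -0.001 V = -1.000 mV.

-1.000 mV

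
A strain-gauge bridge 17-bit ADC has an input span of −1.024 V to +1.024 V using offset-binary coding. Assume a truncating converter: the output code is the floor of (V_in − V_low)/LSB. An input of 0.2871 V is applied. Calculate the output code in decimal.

code 83910

Full-scale span = 2.048 V; LSB = 2.048/2^17 = 15.62 µV.
Input sits at 83910.400 steps above V_low.
So the output code is 83910.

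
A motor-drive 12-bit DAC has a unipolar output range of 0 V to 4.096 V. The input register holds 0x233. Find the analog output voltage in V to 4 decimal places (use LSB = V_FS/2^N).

0.5630 V

LSB = 4.096 V / 2^12 = 1.000 mV.
Code 0x233 = 563 decimal.
V_out = 0 + 563 × 0.001 V = 0.563 V.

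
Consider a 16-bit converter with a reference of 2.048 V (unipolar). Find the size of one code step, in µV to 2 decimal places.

31.25 µV

Full-scale span = 2.048 V.
LSB = 2.048 / 2^16 = 2.048 / 65536 = 3.125e-05 V = 31.25 µV.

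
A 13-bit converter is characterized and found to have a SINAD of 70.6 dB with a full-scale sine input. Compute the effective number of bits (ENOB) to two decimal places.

ENOB = (SINAD − 1.76) / 6.02 = (70.6 − 1.76)/6.02 = 11.435.

11.44 bits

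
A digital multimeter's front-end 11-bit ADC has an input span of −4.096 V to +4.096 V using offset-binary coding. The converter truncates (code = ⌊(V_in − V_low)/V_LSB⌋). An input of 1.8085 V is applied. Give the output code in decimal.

With 2048 levels over 8.192 V, one step is 4.000 mV.
(1.8085 − (−4.096)) / 0.004 = 1476.125 LSBs.
⌊·⌋(1476.125) = 1476.

code 1476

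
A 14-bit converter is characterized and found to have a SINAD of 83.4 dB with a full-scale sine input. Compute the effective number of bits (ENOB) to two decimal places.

13.56 bits

ENOB = (SINAD − 1.76) / 6.02 = (83.4 − 1.76)/6.02 = 13.561.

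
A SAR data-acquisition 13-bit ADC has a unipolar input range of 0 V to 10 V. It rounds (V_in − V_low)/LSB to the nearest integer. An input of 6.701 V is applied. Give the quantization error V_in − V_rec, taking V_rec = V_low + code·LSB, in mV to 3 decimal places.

LSB = 10/2^13 = 1.221 mV.
Scaled input = 5489.4592 LSBs, so code = 5489.
Code 5489 maps back to 0 + 5489×0.0012207 V = 6.7004395 V.
V_in − V_rec = 0.000560547 V = 0.561 mV.

0.561 mV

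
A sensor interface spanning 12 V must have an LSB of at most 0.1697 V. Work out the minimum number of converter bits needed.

7 bits

Number of steps required ≥ 12 V / 0.1697 V = 70.71.
Need 2^N ≥ 70.71; 2^6 = 64, 2^7 = 128.
Minimum N = 7.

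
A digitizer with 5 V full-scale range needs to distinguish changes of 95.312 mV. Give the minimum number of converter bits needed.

Number of steps required ≥ 5 V / 95.312 mV = 52.46.
Need 2^N ≥ 52.46; 2^5 = 32, 2^6 = 64.
Minimum N = 6.

6 bits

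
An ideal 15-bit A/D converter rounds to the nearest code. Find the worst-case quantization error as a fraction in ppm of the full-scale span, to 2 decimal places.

Rounding → worst-case error = ½ LSB = V_FS/2^16, so 1e+06/65536 = 15.2588 ppm of full scale.

15.26 ppm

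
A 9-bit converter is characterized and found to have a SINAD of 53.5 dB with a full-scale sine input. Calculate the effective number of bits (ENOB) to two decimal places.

8.59 bits

ENOB = (SINAD − 1.76) / 6.02 = (53.5 − 1.76)/6.02 = 8.595.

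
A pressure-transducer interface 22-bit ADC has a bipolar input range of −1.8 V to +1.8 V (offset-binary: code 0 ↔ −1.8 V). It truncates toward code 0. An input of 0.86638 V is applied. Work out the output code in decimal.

code 3106557

LSB = 3.6 V / 4194304 = 0.86 µV.
Input sits at 3106557.861 steps above V_low.
⌊·⌋(3106557.861) = 3106557.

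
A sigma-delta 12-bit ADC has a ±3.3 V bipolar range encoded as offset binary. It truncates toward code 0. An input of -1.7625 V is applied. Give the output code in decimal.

code 954

LSB = 6.6 V / 4096 = 1.611 mV.
(-1.7625 − (−3.3)) / 0.00161133 = 954.182 LSBs.
Floor → code 954.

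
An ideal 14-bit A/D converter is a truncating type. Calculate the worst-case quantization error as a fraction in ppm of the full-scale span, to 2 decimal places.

Truncating → worst-case error = 1 LSB = V_FS/2^14, so 1e+06/16384 = 61.0352 ppm of full scale.

61.04 ppm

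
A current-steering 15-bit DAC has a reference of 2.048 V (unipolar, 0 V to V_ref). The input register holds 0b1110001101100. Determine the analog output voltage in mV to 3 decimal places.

LSB = 2.048 V / 2^15 = 62.50 µV.
Code 0b1110001101100 = 7276 decimal.
V_out = 0 + 7276 × 6.25e-05 V = 0.45475 V.
= 454.750 mV.

454.750 mV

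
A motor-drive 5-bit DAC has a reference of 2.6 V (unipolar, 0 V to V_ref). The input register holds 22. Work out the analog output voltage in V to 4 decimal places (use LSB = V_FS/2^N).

LSB = 2.6 V / 2^5 = 81.250 mV.
V_out = 0 + 22 × 0.08125 V = 1.7875 V.

1.7875 V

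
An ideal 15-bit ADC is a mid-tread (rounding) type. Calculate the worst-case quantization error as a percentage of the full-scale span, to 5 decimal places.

Rounding → worst-case error = ½ LSB = V_FS/2^16, so 100/65536 = 0.00152588 % of full scale.

0.00153 %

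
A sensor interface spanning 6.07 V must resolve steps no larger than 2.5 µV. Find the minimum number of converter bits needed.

22 bits

Number of steps required ≥ 6.07 V / 2.5 µV = 2428000.00.
Need 2^N ≥ 2428000.00; 2^21 = 2097152, 2^22 = 4194304.
Minimum N = 22.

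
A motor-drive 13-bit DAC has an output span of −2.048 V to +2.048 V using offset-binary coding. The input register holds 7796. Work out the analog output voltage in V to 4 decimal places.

LSB = 4.096 V / 2^13 = 0.500 mV.
V_out = (−2.048) + 7796 × 0.0005 V = 1.85 V.

1.8500 V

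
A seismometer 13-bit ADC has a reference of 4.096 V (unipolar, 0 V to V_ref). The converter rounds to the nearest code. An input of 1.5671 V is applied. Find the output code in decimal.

code 3134

With 8192 levels over 4.096 V, one step is 0.500 mV.
Input sits at 3134.200 steps above V_low.
Round → code 3134.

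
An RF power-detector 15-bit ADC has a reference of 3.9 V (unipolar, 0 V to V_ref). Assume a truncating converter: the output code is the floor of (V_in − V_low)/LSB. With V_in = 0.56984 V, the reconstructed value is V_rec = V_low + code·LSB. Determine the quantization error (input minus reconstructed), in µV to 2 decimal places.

98.18 µV

One LSB is 3.9 V / 32768 = 119.02 µV.
(0.56984 − 0)/0.000119019 = 4787.8249; ⌊·⌋ gives code 4787.
V_rec = 0 + 4787·0.000119019 = 0.56974182 V.
Difference: 9.81787e-05 V → 98.18 µV.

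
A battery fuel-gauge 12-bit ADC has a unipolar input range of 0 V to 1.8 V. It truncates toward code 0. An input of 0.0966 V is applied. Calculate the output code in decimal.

Full-scale span = 1.8 V; LSB = 1.8/2^12 = 439.45 µV.
Input sits at 219.819 steps above V_low.
So the output code is 219.

code 219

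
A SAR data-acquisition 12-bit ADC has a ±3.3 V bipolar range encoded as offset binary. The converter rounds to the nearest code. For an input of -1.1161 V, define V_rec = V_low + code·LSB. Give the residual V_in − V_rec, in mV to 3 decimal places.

One LSB is 6.6 V / 4096 = 1.611 mV.
(V_in − V_low)/LSB = (-1.1161 − (−3.3))/0.00161133 = 1355.3416 → code 1355 (round).
Code 1355 maps back to (−3.3) + 1355×0.00161133 V = -1.1166504 V.
Error = -1.1161 − (−1.1166504) = 0.000550391 V = 0.550 mV.

0.550 mV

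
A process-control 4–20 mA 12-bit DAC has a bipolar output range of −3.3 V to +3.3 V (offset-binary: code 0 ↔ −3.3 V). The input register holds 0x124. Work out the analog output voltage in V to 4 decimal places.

LSB = 6.6 V / 2^12 = 1.611 mV.
Code 0x124 = 292 decimal.
V_out = (−3.3) + 292 × 0.00161133 V = -2.82949 V.

-2.8295 V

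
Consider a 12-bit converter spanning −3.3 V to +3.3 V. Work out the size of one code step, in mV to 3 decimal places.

1.611 mV

Full-scale span = 6.6 V.
LSB = 6.6 / 2^12 = 6.6 / 4096 = 0.00161133 V = 1.611 mV.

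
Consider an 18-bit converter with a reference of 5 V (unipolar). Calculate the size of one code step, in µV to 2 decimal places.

Full-scale span = 5 V.
LSB = 5 / 2^18 = 5 / 262144 = 1.90735e-05 V = 19.07 µV.

19.07 µV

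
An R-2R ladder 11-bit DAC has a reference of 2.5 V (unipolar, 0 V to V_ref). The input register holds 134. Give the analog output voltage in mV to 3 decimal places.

163.574 mV

LSB = 2.5 V / 2^11 = 1.221 mV.
V_out = 0 + 134 × 0.0012207 V = 0.163574 V.
= 163.574 mV.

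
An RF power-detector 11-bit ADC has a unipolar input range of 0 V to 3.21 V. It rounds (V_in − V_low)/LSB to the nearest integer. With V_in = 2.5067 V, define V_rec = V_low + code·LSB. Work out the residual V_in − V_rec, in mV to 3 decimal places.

Step size: 3.21 V ÷ 2^11 = 1.567 mV.
(V_in − V_low)/LSB = (2.5067 − 0)/0.00156738 = 1599.2902 → code 1599 (round).
Code 1599 maps back to 0 + 1599×0.00156738 V = 2.5062451 V.
Difference: 0.000454883 V → 0.455 mV.

0.455 mV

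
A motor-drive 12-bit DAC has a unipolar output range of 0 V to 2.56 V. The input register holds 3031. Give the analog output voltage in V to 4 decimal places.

1.8944 V

LSB = 2.56 V / 2^12 = 0.625 mV.
V_out = 0 + 3031 × 0.000625 V = 1.89437 V.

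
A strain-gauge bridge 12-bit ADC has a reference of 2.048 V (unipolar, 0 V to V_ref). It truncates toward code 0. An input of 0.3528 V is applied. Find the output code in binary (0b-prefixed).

With 4096 levels over 2.048 V, one step is 0.500 mV.
(V_in − V_low)/LSB = (0.3528 − 0) / 0.0005 = 705.600.
So the output code is 705.
In binary (0b-prefixed): 0b1011000001.

code 0b1011000001 (decimal 705)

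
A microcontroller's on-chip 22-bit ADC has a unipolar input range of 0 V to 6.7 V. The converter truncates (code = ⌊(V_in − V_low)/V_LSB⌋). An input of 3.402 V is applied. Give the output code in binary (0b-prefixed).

LSB = 6.7 V / 4194304 = 1.60 µV.
(3.402 − 0) / 1.5974e-06 = 2129704.807 LSBs.
Floor → code 2129704.
In binary (0b-prefixed): 0b1000000111111100101000.

code 0b1000000111111100101000 (decimal 2129704)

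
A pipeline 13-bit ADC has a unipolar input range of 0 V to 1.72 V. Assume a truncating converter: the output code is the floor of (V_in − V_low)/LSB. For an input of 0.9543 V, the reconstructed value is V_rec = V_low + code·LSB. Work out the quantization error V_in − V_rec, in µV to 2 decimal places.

LSB = 1.72/2^13 = 209.96 µV.
Scaled input = 4545.1312 LSBs, so code = 4545.
V_rec = 0 + 4545·0.000209961 = 0.95427246 V.
Error = 0.9543 − 0.95427246 = 2.75391e-05 V = 27.54 µV.

27.54 µV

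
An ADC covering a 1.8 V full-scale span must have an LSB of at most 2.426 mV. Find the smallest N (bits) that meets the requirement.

10 bits

Number of steps required ≥ 1.8 V / 2.426 mV = 741.96.
Need 2^N ≥ 741.96; 2^9 = 512, 2^10 = 1024.
Minimum N = 10.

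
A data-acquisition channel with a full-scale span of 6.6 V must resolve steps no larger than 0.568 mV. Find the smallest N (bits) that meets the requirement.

14 bits

Number of steps required ≥ 6.6 V / 0.568 mV = 11619.72.
Need 2^N ≥ 11619.72; 2^13 = 8192, 2^14 = 16384.
Minimum N = 14.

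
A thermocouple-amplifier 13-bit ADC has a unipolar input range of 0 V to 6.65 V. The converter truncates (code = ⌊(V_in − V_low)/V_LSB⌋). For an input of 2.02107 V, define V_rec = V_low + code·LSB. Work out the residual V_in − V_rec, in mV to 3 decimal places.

0.580 mV

LSB = 6.65/2^13 = 0.812 mV.
(2.02107 − 0)/0.000811768 = 2489.7151; ⌊·⌋ gives code 2489.
V_rec = 0 + 2489·0.000811768 = 2.0204895 V.
Error = 2.02107 − 2.0204895 = 0.000580498 V = 0.580 mV.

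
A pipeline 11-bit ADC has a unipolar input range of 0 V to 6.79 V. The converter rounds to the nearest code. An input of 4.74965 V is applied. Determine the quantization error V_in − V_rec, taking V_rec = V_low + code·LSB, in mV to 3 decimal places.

-1.361 mV

LSB = 6.79/2^11 = 3.315 mV.
(V_in − V_low)/LSB = (4.74965 − 0)/0.00331543 = 1432.5896 → code 1433 (round).
Reconstructed: 4.7510107 V.
Error = 4.74965 − 4.7510107 = -0.00136074 V = -1.361 mV.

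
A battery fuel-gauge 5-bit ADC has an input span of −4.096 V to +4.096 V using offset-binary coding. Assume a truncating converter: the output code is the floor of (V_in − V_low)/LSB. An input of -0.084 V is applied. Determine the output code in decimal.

code 15

Full-scale span = 8.192 V; LSB = 8.192/2^5 = 256.000 mV.
(V_in − V_low)/LSB = (-0.084 − (−4.096)) / 0.256 = 15.672.
Floor → code 15.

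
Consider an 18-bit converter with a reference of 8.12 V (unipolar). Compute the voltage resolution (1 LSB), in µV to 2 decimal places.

30.98 µV

Full-scale span = 8.12 V.
LSB = 8.12 / 2^18 = 8.12 / 262144 = 3.09753e-05 V = 30.98 µV.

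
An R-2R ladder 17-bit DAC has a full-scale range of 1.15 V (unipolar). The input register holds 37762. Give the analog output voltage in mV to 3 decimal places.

331.316 mV

LSB = 1.15 V / 2^17 = 8.77 µV.
V_out = 0 + 37762 × 8.7738e-06 V = 0.331316 V.
= 331.316 mV.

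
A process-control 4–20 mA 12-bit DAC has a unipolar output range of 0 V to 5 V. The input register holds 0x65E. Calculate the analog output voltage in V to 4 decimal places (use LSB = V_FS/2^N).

LSB = 5 V / 2^12 = 1.221 mV.
Code 0x65E = 1630 decimal.
V_out = 0 + 1630 × 0.0012207 V = 1.98975 V.

1.9897 V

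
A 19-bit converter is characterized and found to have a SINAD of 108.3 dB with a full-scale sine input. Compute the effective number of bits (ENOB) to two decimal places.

ENOB = (SINAD − 1.76) / 6.02 = (108.3 − 1.76)/6.02 = 17.698.

17.70 bits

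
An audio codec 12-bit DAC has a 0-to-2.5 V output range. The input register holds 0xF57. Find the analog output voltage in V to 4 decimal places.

2.3969 V

LSB = 2.5 V / 2^12 = 0.610 mV.
Code 0xF57 = 3927 decimal.
V_out = 0 + 3927 × 0.000610352 V = 2.39685 V.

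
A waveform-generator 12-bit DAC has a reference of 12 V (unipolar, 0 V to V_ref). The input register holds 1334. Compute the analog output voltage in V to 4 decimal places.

3.9082 V

LSB = 12 V / 2^12 = 2.930 mV.
V_out = 0 + 1334 × 0.00292969 V = 3.9082 V.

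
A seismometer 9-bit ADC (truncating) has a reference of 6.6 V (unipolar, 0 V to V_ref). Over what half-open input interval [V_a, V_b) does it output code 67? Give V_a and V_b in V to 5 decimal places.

[0.86367 V, 0.87656 V)

LSB = 6.6/2^9 = 12.891 mV.
V_a = V_low + 67·LSB = 0.863672 V; V_b = V_low + 68·LSB = 0.876563 V.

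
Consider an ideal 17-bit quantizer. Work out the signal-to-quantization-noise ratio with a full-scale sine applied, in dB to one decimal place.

104.1 dB

SNR ≈ 6.02·N + 1.76 dB = 6.02·17 + 1.76 = 104.10 dB.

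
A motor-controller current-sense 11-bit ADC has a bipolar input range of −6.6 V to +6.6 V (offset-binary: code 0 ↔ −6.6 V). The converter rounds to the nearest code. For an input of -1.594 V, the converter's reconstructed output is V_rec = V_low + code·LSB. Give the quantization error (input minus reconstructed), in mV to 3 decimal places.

-2.008 mV

One LSB is 13.2 V / 2048 = 6.445 mV.
Scaled input = 776.6885 LSBs, so code = 777.
Reconstructed: -1.5919922 V.
Error = -1.594 − (−1.5919922) = -0.00200781 V = -2.008 mV.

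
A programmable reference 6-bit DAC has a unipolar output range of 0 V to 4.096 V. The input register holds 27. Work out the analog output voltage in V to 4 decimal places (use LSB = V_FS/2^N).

1.7280 V

LSB = 4.096 V / 2^6 = 64.000 mV.
V_out = 0 + 27 × 0.064 V = 1.728 V.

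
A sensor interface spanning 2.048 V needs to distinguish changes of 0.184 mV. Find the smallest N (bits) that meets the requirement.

Number of steps required ≥ 2.048 V / 0.184 mV = 11130.43.
Need 2^N ≥ 11130.43; 2^13 = 8192, 2^14 = 16384.
Minimum N = 14.

14 bits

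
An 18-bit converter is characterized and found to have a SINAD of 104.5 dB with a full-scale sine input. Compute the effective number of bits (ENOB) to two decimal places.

ENOB = (SINAD − 1.76) / 6.02 = (104.5 − 1.76)/6.02 = 17.066.

17.07 bits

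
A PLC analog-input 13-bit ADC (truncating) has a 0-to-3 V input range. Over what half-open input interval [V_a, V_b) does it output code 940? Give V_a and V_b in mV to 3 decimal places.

LSB = 3/2^13 = 366.21 µV.
V_a = V_low + 940·LSB = 0.344238 V; V_b = V_low + 941·LSB = 0.344604 V.

[344.238 mV, 344.604 mV)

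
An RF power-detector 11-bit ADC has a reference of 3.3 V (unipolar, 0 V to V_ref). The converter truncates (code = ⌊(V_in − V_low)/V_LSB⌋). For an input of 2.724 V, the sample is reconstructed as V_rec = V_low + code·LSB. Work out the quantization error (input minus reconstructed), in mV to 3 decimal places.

Step size: 3.3 V ÷ 2^11 = 1.611 mV.
Scaled input = 1690.5309 LSBs, so code = 1690.
Reconstructed: 2.7231445 V.
Difference: 0.000855469 V → 0.855 mV.

0.855 mV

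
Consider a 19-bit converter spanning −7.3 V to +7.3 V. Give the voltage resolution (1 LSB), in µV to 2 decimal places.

Full-scale span = 14.6 V.
LSB = 14.6 / 2^19 = 14.6 / 524288 = 2.78473e-05 V = 27.85 µV.

27.85 µV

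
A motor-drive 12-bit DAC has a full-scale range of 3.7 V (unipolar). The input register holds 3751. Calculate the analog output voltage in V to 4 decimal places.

3.3884 V

LSB = 3.7 V / 2^12 = 0.903 mV.
V_out = 0 + 3751 × 0.00090332 V = 3.38835 V.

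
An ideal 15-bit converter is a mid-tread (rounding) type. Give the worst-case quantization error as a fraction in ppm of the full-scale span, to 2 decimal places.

15.26 ppm

Rounding → worst-case error = ½ LSB = V_FS/2^16, so 1e+06/65536 = 15.2588 ppm of full scale.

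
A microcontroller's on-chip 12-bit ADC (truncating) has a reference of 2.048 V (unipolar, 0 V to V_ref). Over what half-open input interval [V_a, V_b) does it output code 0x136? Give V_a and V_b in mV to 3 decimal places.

[155.000 mV, 155.500 mV)

LSB = 2.048/2^12 = 0.500 mV.
Code 0x136 = 310 decimal.
V_a = V_low + 310·LSB = 0.155 V; V_b = V_low + 311·LSB = 0.1555 V.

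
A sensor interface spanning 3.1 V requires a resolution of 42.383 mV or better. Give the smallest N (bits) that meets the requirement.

7 bits

Number of steps required ≥ 3.1 V / 42.383 mV = 73.14.
Need 2^N ≥ 73.14; 2^6 = 64, 2^7 = 128.
Minimum N = 7.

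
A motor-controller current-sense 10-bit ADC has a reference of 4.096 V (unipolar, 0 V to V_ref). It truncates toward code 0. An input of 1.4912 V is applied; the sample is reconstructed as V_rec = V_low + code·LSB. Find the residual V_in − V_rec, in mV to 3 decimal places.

One LSB is 4.096 V / 1024 = 4.000 mV.
Scaled input = 372.8000 LSBs, so code = 372.
Code 372 maps back to 0 + 372×0.004 V = 1.488 V.
Error = 1.4912 − 1.488 = 0.0032 V = 3.200 mV.

3.200 mV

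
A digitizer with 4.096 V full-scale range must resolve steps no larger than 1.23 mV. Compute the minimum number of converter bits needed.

Number of steps required ≥ 4.096 V / 1.23 mV = 3330.08.
Need 2^N ≥ 3330.08; 2^11 = 2048, 2^12 = 4096.
Minimum N = 12.

12 bits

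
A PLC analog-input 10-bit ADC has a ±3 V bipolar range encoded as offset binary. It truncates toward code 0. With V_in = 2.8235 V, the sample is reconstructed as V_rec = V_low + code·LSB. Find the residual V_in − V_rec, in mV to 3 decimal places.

5.141 mV

One LSB is 6 V / 1024 = 5.859 mV.
Scaled input = 993.8773 LSBs, so code = 993.
Reconstructed: 2.8183594 V.
Difference: 0.00514063 V → 5.141 mV.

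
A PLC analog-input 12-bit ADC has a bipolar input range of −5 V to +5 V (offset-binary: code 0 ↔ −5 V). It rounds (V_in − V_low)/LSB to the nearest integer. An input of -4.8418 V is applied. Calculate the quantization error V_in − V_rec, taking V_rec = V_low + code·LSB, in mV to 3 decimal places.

One LSB is 10 V / 4096 = 2.441 mV.
(-4.8418 − (−5))/0.00244141 = 64.7987; round gives code 65.
Reconstructed: -4.8413086 V.
Difference: -0.000491406 V → -0.491 mV.

-0.491 mV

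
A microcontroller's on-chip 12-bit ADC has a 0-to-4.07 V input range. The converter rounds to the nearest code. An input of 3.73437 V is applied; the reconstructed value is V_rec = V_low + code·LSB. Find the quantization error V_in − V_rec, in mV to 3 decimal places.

LSB = 4.07/2^12 = 0.994 mV.
(V_in − V_low)/LSB = (3.73437 − 0)/0.000993652 = 3758.2259 → code 3758 (round).
Code 3758 maps back to 0 + 3758×0.000993652 V = 3.7341455 V.
V_in − V_rec = 0.000224492 V = 0.224 mV.

0.224 mV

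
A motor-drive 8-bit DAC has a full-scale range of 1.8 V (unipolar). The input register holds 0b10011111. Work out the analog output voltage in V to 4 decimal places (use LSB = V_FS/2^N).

1.1180 V

LSB = 1.8 V / 2^8 = 7.031 mV.
Code 0b10011111 = 159 decimal.
V_out = 0 + 159 × 0.00703125 V = 1.11797 V.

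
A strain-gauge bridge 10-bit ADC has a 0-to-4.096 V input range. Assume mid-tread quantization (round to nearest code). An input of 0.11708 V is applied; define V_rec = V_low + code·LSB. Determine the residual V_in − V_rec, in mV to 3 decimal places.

Step size: 4.096 V ÷ 2^10 = 4.000 mV.
(V_in − V_low)/LSB = (0.11708 − 0)/0.004 = 29.2700 → code 29 (round).
V_rec = 0 + 29·0.004 = 0.116 V.
Difference: 0.00108 V → 1.080 mV.

1.080 mV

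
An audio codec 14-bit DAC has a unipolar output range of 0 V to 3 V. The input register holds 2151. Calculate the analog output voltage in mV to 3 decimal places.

LSB = 3 V / 2^14 = 183.11 µV.
V_out = 0 + 2151 × 0.000183105 V = 0.39386 V.
= 393.860 mV.

393.860 mV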